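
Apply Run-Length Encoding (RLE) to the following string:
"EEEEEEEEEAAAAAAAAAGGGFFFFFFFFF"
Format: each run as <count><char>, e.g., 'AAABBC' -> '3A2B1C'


Scanning runs left to right:
  i=0: run of 'E' x 9 -> '9E'
  i=9: run of 'A' x 9 -> '9A'
  i=18: run of 'G' x 3 -> '3G'
  i=21: run of 'F' x 9 -> '9F'

RLE = 9E9A3G9F


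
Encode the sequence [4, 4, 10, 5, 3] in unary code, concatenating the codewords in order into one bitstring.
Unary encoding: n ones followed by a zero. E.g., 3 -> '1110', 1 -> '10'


Encode each number as n ones followed by a terminating 0:
  4 -> 11110 (5 bits)
  4 -> 11110 (5 bits)
  10 -> 11111111110 (11 bits)
  5 -> 111110 (6 bits)
  3 -> 1110 (4 bits)
Total length = 5 + 5 + 11 + 6 + 4 = 31 bits.

Unary([4, 4, 10, 5, 3]) = 1111011110111111111101111101110 (31 bits)


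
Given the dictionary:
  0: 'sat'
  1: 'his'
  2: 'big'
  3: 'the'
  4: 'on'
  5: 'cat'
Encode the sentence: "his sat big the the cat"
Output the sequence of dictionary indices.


Look up each word in the dictionary:
  'his' -> 1
  'sat' -> 0
  'big' -> 2
  'the' -> 3
  'the' -> 3
  'cat' -> 5

Encoded: [1, 0, 2, 3, 3, 5]


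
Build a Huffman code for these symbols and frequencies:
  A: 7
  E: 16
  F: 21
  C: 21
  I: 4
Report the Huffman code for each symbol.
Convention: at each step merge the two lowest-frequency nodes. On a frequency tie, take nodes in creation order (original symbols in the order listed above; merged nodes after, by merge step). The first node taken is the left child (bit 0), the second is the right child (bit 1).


Huffman tree construction:
Step 1: Merge I(4) + A(7) = 11
Step 2: Merge (I+A)(11) + E(16) = 27
Step 3: Merge F(21) + C(21) = 42
Step 4: Merge ((I+A)+E)(27) + (F+C)(42) = 69
Read each symbol's code off the tree from the root (left child = 0, right child = 1).

Codes:
  A: 001 (length 3)
  E: 01 (length 2)
  F: 10 (length 2)
  C: 11 (length 2)
  I: 000 (length 3)
Average code length: 149/69 = 2.1594 bits/symbol


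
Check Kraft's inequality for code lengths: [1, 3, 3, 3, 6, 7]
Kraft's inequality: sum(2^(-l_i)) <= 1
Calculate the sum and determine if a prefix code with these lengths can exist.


Sum = 2^(-1) + 2^(-3) + 2^(-3) + 2^(-3) + 2^(-6) + 2^(-7)
    = 0.5 + 0.125 + 0.125 + 0.125 + 0.015625 + 0.0078125
    = 115/128 = 0.8984375
Since 0.8984375 <= 1, Kraft's inequality IS satisfied.
A prefix code with these lengths CAN exist.

Kraft sum = 0.8984375. Satisfied.


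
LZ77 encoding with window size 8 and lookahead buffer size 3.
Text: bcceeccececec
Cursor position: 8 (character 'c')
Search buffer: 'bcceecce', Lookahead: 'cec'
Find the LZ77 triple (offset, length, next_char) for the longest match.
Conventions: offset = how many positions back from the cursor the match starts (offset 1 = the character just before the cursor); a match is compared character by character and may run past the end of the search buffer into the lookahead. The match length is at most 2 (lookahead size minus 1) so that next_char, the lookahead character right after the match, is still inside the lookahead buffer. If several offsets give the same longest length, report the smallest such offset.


Try each offset into the search buffer:
  offset=1 (pos 7, char 'e'): match length 0
  offset=2 (pos 6, char 'c'): match length 2
  offset=3 (pos 5, char 'c'): match length 1
  offset=4 (pos 4, char 'e'): match length 0
  offset=5 (pos 3, char 'e'): match length 0
  offset=6 (pos 2, char 'c'): match length 2
  offset=7 (pos 1, char 'c'): match length 1
  offset=8 (pos 0, char 'b'): match length 0
Longest match has length 2, found at offsets 2, 6; take the smallest, offset 2.
next_char = character at position 8 + 2 = 10 -> 'c'

Best match: offset=2, length=2 (matching 'ce' starting at position 6)
LZ77 triple: (2, 2, 'c')


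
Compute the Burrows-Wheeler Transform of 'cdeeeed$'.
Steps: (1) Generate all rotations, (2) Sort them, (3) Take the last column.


Rotations (sorted):
  0: $cdeeeed -> last char: d
  1: cdeeeed$ -> last char: $
  2: d$cdeeee -> last char: e
  3: deeeed$c -> last char: c
  4: ed$cdeee -> last char: e
  5: eed$cdee -> last char: e
  6: eeed$cde -> last char: e
  7: eeeed$cd -> last char: d


BWT = d$eceeed


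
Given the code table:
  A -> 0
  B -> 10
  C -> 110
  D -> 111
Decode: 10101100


Decoding:
10 -> B
10 -> B
110 -> C
0 -> A


Result: BBCA


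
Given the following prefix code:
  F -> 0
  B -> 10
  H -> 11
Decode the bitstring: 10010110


Decoding step by step:
Bits 10 -> B
Bits 0 -> F
Bits 10 -> B
Bits 11 -> H
Bits 0 -> F


Decoded message: BFBHF


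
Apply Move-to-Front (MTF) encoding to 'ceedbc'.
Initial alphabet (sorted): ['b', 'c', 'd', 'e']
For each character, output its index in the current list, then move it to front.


MTF encoding:
'c': index 1 in ['b', 'c', 'd', 'e'] -> ['c', 'b', 'd', 'e']
'e': index 3 in ['c', 'b', 'd', 'e'] -> ['e', 'c', 'b', 'd']
'e': index 0 in ['e', 'c', 'b', 'd'] -> ['e', 'c', 'b', 'd']
'd': index 3 in ['e', 'c', 'b', 'd'] -> ['d', 'e', 'c', 'b']
'b': index 3 in ['d', 'e', 'c', 'b'] -> ['b', 'd', 'e', 'c']
'c': index 3 in ['b', 'd', 'e', 'c'] -> ['c', 'b', 'd', 'e']


Output: [1, 3, 0, 3, 3, 3]


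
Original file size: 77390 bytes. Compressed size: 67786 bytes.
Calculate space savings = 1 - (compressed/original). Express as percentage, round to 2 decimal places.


ratio = compressed/original = 67786/77390 = 0.875901
savings = 1 - ratio = 1 - 0.875901 = 0.124099
as a percentage: 0.124099 * 100 = 12.41%

Space savings = 1 - 67786/77390 = 12.41%


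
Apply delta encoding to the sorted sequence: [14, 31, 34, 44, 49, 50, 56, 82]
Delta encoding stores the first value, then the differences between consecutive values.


First value: 14
Deltas:
  31 - 14 = 17
  34 - 31 = 3
  44 - 34 = 10
  49 - 44 = 5
  50 - 49 = 1
  56 - 50 = 6
  82 - 56 = 26


Delta encoded: [14, 17, 3, 10, 5, 1, 6, 26]


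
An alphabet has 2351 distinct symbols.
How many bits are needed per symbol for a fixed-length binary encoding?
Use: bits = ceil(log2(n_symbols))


log2(2351) = 11.1991
Bracket: 2^11 = 2048 < 2351 <= 2^12 = 4096
So ceil(log2(2351)) = 12

bits = ceil(log2(2351)) = ceil(11.1991) = 12 bits


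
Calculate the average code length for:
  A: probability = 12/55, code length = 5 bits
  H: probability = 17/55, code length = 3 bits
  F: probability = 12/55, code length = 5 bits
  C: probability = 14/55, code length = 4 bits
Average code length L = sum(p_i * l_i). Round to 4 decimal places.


Weighted contributions p_i * l_i:
  A: (12/55) * 5 = 60/55
  H: (17/55) * 3 = 51/55
  F: (12/55) * 5 = 60/55
  C: (14/55) * 4 = 56/55
Sum = (60 + 51 + 60 + 56)/55 = 227/55

L = 227/55 = 4.1273 bits/symbol


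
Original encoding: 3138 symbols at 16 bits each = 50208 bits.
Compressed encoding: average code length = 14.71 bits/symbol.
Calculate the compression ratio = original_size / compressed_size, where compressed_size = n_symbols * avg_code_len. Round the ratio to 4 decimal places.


original_size = n_symbols * orig_bits = 3138 * 16 = 50208 bits
compressed_size = n_symbols * avg_code_len = 3138 * 14.71 = 46159.98 bits
ratio = original_size / compressed_size = 50208 / 46159.98 = 1.0877

Compression ratio = 1.0877


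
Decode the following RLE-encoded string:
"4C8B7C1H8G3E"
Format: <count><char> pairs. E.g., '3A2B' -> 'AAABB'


Expanding each <count><char> pair:
  4C -> 'CCCC'
  8B -> 'BBBBBBBB'
  7C -> 'CCCCCCC'
  1H -> 'H'
  8G -> 'GGGGGGGG'
  3E -> 'EEE'

Decoded = CCCCBBBBBBBBCCCCCCCHGGGGGGGGEEE


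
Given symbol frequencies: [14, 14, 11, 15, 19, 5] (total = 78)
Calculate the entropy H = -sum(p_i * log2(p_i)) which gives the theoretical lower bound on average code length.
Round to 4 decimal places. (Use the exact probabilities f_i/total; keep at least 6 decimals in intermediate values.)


Per-symbol terms -p_i * log2(p_i) with p_i = f_i/78:
  p = 14/78 = 0.179487: log2(p) = -2.478047, -p*log2(p) = 0.444778
  p = 14/78 = 0.179487: log2(p) = -2.478047, -p*log2(p) = 0.444778
  p = 11/78 = 0.141026: log2(p) = -2.825971, -p*log2(p) = 0.398534
  p = 15/78 = 0.192308: log2(p) = -2.378512, -p*log2(p) = 0.457406
  p = 19/78 = 0.243590: log2(p) = -2.037475, -p*log2(p) = 0.496308
  p = 5/78 = 0.064103: log2(p) = -3.963474, -p*log2(p) = 0.254069
H = 0.444778 + 0.444778 + 0.398534 + 0.457406 + 0.496308 + 0.254069 = 2.495873

H = 2.4959 bits/symbol


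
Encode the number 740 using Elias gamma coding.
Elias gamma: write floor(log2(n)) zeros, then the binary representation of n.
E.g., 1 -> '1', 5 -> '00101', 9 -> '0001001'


num_bits = floor(log2(740)) + 1 = 10
leading_zeros = num_bits - 1 = 9
binary(740) = 1011100100

Elias gamma(740) = '000000000' + '1011100100' = 0000000001011100100 (19 bits)


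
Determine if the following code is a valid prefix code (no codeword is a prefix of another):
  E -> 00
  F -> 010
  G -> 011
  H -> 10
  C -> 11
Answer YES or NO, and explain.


Checking each pair (does one codeword prefix another?):
  E='00' vs F='010': no prefix
  E='00' vs G='011': no prefix
  E='00' vs H='10': no prefix
  E='00' vs C='11': no prefix
  F='010' vs E='00': no prefix
  F='010' vs G='011': no prefix
  F='010' vs H='10': no prefix
  F='010' vs C='11': no prefix
  G='011' vs E='00': no prefix
  G='011' vs F='010': no prefix
  G='011' vs H='10': no prefix
  G='011' vs C='11': no prefix
  H='10' vs E='00': no prefix
  H='10' vs F='010': no prefix
  H='10' vs G='011': no prefix
  H='10' vs C='11': no prefix
  C='11' vs E='00': no prefix
  C='11' vs F='010': no prefix
  C='11' vs G='011': no prefix
  C='11' vs H='10': no prefix
No violation found over all pairs.

YES -- this is a valid prefix code. No codeword is a prefix of any other codeword.


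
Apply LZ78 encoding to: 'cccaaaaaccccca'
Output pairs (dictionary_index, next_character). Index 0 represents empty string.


LZ78 encoding steps:
Dictionary: {0: ''}
Step 1: w='' (idx 0), next='c' -> output (0, 'c'), add 'c' as idx 1
Step 2: w='c' (idx 1), next='c' -> output (1, 'c'), add 'cc' as idx 2
Step 3: w='' (idx 0), next='a' -> output (0, 'a'), add 'a' as idx 3
Step 4: w='a' (idx 3), next='a' -> output (3, 'a'), add 'aa' as idx 4
Step 5: w='aa' (idx 4), next='c' -> output (4, 'c'), add 'aac' as idx 5
Step 6: w='cc' (idx 2), next='c' -> output (2, 'c'), add 'ccc' as idx 6
Step 7: w='c' (idx 1), next='a' -> output (1, 'a'), add 'ca' as idx 7


Encoded: [(0, 'c'), (1, 'c'), (0, 'a'), (3, 'a'), (4, 'c'), (2, 'c'), (1, 'a')]


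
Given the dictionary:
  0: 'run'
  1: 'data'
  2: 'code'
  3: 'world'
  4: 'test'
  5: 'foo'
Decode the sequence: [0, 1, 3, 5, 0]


Look up each index in the dictionary:
  0 -> 'run'
  1 -> 'data'
  3 -> 'world'
  5 -> 'foo'
  0 -> 'run'

Decoded: "run data world foo run"


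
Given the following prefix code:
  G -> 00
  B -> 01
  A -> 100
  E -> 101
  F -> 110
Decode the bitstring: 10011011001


Decoding step by step:
Bits 100 -> A
Bits 110 -> F
Bits 110 -> F
Bits 01 -> B


Decoded message: AFFB


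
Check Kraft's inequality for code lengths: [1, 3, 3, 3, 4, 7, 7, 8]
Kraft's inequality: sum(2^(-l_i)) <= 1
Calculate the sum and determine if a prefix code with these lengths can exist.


Sum = 2^(-1) + 2^(-3) + 2^(-3) + 2^(-3) + 2^(-4) + 2^(-7) + 2^(-7) + 2^(-8)
    = 0.5 + 0.125 + 0.125 + 0.125 + 0.0625 + 0.0078125 + 0.0078125 + 0.00390625
    = 245/256 = 0.95703125
Since 0.95703125 <= 1, Kraft's inequality IS satisfied.
A prefix code with these lengths CAN exist.

Kraft sum = 0.95703125. Satisfied.


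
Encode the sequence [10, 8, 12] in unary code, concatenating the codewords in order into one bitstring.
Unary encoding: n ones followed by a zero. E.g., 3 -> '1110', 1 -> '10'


Encode each number as n ones followed by a terminating 0:
  10 -> 11111111110 (11 bits)
  8 -> 111111110 (9 bits)
  12 -> 1111111111110 (13 bits)
Total length = 11 + 9 + 13 = 33 bits.

Unary([10, 8, 12]) = 111111111101111111101111111111110 (33 bits)


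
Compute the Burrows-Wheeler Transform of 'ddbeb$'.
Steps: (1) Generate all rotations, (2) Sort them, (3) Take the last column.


Rotations (sorted):
  0: $ddbeb -> last char: b
  1: b$ddbe -> last char: e
  2: beb$dd -> last char: d
  3: dbeb$d -> last char: d
  4: ddbeb$ -> last char: $
  5: eb$ddb -> last char: b


BWT = bedd$b


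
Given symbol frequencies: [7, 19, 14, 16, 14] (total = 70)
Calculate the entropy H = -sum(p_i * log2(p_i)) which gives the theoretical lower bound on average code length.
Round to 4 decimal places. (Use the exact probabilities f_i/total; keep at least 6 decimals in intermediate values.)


Per-symbol terms -p_i * log2(p_i) with p_i = f_i/70:
  p = 7/70 = 0.100000: log2(p) = -3.321928, -p*log2(p) = 0.332193
  p = 19/70 = 0.271429: log2(p) = -1.881356, -p*log2(p) = 0.510654
  p = 14/70 = 0.200000: log2(p) = -2.321928, -p*log2(p) = 0.464386
  p = 16/70 = 0.228571: log2(p) = -2.129283, -p*log2(p) = 0.486693
  p = 14/70 = 0.200000: log2(p) = -2.321928, -p*log2(p) = 0.464386
H = 0.332193 + 0.510654 + 0.464386 + 0.486693 + 0.464386 = 2.258312

H = 2.2583 bits/symbol


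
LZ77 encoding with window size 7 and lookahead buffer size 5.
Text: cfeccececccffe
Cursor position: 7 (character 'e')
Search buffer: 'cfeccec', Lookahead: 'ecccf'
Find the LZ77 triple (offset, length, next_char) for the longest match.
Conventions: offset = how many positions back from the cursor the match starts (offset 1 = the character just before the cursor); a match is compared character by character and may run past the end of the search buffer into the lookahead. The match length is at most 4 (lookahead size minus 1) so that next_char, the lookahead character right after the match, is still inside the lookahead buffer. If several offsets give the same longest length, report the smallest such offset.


Try each offset into the search buffer:
  offset=1 (pos 6, char 'c'): match length 0
  offset=2 (pos 5, char 'e'): match length 2
  offset=3 (pos 4, char 'c'): match length 0
  offset=4 (pos 3, char 'c'): match length 0
  offset=5 (pos 2, char 'e'): match length 3
  offset=6 (pos 1, char 'f'): match length 0
  offset=7 (pos 0, char 'c'): match length 0
Longest match has length 3 at offset 5.
next_char = character at position 7 + 3 = 10 -> 'c'

Best match: offset=5, length=3 (matching 'ecc' starting at position 2)
LZ77 triple: (5, 3, 'c')


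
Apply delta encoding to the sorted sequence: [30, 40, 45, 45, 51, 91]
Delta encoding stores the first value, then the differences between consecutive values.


First value: 30
Deltas:
  40 - 30 = 10
  45 - 40 = 5
  45 - 45 = 0
  51 - 45 = 6
  91 - 51 = 40


Delta encoded: [30, 10, 5, 0, 6, 40]


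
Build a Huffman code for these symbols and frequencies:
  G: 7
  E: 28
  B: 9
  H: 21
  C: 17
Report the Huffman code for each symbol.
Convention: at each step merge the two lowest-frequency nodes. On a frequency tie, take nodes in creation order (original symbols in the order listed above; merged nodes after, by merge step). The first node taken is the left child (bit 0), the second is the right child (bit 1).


Huffman tree construction:
Step 1: Merge G(7) + B(9) = 16
Step 2: Merge (G+B)(16) + C(17) = 33
Step 3: Merge H(21) + E(28) = 49
Step 4: Merge ((G+B)+C)(33) + (H+E)(49) = 82
Read each symbol's code off the tree from the root (left child = 0, right child = 1).

Codes:
  G: 000 (length 3)
  E: 11 (length 2)
  B: 001 (length 3)
  H: 10 (length 2)
  C: 01 (length 2)
Average code length: 180/82 = 2.1951 bits/symbol


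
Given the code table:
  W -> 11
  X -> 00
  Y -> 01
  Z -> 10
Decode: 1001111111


Decoding:
10 -> Z
01 -> Y
11 -> W
11 -> W
11 -> W


Result: ZYWWW


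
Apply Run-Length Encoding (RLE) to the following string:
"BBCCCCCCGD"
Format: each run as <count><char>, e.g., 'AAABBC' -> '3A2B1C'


Scanning runs left to right:
  i=0: run of 'B' x 2 -> '2B'
  i=2: run of 'C' x 6 -> '6C'
  i=8: run of 'G' x 1 -> '1G'
  i=9: run of 'D' x 1 -> '1D'

RLE = 2B6C1G1D


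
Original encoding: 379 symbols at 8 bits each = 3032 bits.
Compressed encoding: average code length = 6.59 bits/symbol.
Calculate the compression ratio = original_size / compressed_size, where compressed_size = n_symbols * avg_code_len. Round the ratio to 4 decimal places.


original_size = n_symbols * orig_bits = 379 * 8 = 3032 bits
compressed_size = n_symbols * avg_code_len = 379 * 6.59 = 2497.61 bits
ratio = original_size / compressed_size = 3032 / 2497.61 = 1.214

Compression ratio = 1.214


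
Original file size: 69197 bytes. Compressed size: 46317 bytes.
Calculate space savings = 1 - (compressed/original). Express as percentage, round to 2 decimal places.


ratio = compressed/original = 46317/69197 = 0.66935
savings = 1 - ratio = 1 - 0.66935 = 0.33065
as a percentage: 0.33065 * 100 = 33.07%

Space savings = 1 - 46317/69197 = 33.07%


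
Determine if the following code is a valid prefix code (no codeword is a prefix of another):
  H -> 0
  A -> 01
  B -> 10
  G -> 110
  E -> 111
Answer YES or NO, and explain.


Checking each pair (does one codeword prefix another?):
  H='0' vs A='01': prefix -- VIOLATION

NO -- this is NOT a valid prefix code. H (0) is a prefix of A (01).


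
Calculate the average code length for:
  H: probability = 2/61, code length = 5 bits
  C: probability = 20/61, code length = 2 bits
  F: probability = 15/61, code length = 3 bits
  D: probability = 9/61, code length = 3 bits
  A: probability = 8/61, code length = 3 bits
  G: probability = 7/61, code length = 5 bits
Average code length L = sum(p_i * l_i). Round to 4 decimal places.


Weighted contributions p_i * l_i:
  H: (2/61) * 5 = 10/61
  C: (20/61) * 2 = 40/61
  F: (15/61) * 3 = 45/61
  D: (9/61) * 3 = 27/61
  A: (8/61) * 3 = 24/61
  G: (7/61) * 5 = 35/61
Sum = (10 + 40 + 45 + 27 + 24 + 35)/61 = 181/61

L = 181/61 = 2.9672 bits/symbol


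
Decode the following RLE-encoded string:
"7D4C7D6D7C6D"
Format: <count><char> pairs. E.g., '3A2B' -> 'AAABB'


Expanding each <count><char> pair:
  7D -> 'DDDDDDD'
  4C -> 'CCCC'
  7D -> 'DDDDDDD'
  6D -> 'DDDDDD'
  7C -> 'CCCCCCC'
  6D -> 'DDDDDD'

Decoded = DDDDDDDCCCCDDDDDDDDDDDDDCCCCCCCDDDDDD


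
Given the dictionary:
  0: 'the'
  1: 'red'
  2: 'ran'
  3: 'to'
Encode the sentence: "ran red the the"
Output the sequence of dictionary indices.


Look up each word in the dictionary:
  'ran' -> 2
  'red' -> 1
  'the' -> 0
  'the' -> 0

Encoded: [2, 1, 0, 0]


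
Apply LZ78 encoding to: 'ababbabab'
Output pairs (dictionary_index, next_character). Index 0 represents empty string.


LZ78 encoding steps:
Dictionary: {0: ''}
Step 1: w='' (idx 0), next='a' -> output (0, 'a'), add 'a' as idx 1
Step 2: w='' (idx 0), next='b' -> output (0, 'b'), add 'b' as idx 2
Step 3: w='a' (idx 1), next='b' -> output (1, 'b'), add 'ab' as idx 3
Step 4: w='b' (idx 2), next='a' -> output (2, 'a'), add 'ba' as idx 4
Step 5: w='ba' (idx 4), next='b' -> output (4, 'b'), add 'bab' as idx 5


Encoded: [(0, 'a'), (0, 'b'), (1, 'b'), (2, 'a'), (4, 'b')]


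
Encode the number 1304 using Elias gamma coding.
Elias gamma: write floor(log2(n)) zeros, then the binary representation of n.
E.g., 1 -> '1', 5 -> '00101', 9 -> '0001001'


num_bits = floor(log2(1304)) + 1 = 11
leading_zeros = num_bits - 1 = 10
binary(1304) = 10100011000

Elias gamma(1304) = '0000000000' + '10100011000' = 000000000010100011000 (21 bits)


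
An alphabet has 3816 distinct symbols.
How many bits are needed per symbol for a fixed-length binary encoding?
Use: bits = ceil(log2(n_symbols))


log2(3816) = 11.8978
Bracket: 2^11 = 2048 < 3816 <= 2^12 = 4096
So ceil(log2(3816)) = 12

bits = ceil(log2(3816)) = ceil(11.8978) = 12 bits


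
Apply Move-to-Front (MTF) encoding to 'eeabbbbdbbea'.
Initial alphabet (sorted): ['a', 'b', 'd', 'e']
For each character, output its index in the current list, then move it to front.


MTF encoding:
'e': index 3 in ['a', 'b', 'd', 'e'] -> ['e', 'a', 'b', 'd']
'e': index 0 in ['e', 'a', 'b', 'd'] -> ['e', 'a', 'b', 'd']
'a': index 1 in ['e', 'a', 'b', 'd'] -> ['a', 'e', 'b', 'd']
'b': index 2 in ['a', 'e', 'b', 'd'] -> ['b', 'a', 'e', 'd']
'b': index 0 in ['b', 'a', 'e', 'd'] -> ['b', 'a', 'e', 'd']
'b': index 0 in ['b', 'a', 'e', 'd'] -> ['b', 'a', 'e', 'd']
'b': index 0 in ['b', 'a', 'e', 'd'] -> ['b', 'a', 'e', 'd']
'd': index 3 in ['b', 'a', 'e', 'd'] -> ['d', 'b', 'a', 'e']
'b': index 1 in ['d', 'b', 'a', 'e'] -> ['b', 'd', 'a', 'e']
'b': index 0 in ['b', 'd', 'a', 'e'] -> ['b', 'd', 'a', 'e']
'e': index 3 in ['b', 'd', 'a', 'e'] -> ['e', 'b', 'd', 'a']
'a': index 3 in ['e', 'b', 'd', 'a'] -> ['a', 'e', 'b', 'd']


Output: [3, 0, 1, 2, 0, 0, 0, 3, 1, 0, 3, 3]


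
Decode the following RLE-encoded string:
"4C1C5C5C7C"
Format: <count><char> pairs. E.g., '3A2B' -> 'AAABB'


Expanding each <count><char> pair:
  4C -> 'CCCC'
  1C -> 'C'
  5C -> 'CCCCC'
  5C -> 'CCCCC'
  7C -> 'CCCCCCC'

Decoded = CCCCCCCCCCCCCCCCCCCCCC


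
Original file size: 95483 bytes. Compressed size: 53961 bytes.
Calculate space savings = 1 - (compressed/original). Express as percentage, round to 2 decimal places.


ratio = compressed/original = 53961/95483 = 0.565137
savings = 1 - ratio = 1 - 0.565137 = 0.434863
as a percentage: 0.434863 * 100 = 43.49%

Space savings = 1 - 53961/95483 = 43.49%


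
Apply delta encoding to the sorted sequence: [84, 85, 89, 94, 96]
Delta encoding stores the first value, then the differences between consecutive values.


First value: 84
Deltas:
  85 - 84 = 1
  89 - 85 = 4
  94 - 89 = 5
  96 - 94 = 2


Delta encoded: [84, 1, 4, 5, 2]


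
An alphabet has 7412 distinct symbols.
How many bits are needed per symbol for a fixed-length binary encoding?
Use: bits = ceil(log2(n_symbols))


log2(7412) = 12.8556
Bracket: 2^12 = 4096 < 7412 <= 2^13 = 8192
So ceil(log2(7412)) = 13

bits = ceil(log2(7412)) = ceil(12.8556) = 13 bits


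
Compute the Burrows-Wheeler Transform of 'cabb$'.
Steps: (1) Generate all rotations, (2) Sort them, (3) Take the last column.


Rotations (sorted):
  0: $cabb -> last char: b
  1: abb$c -> last char: c
  2: b$cab -> last char: b
  3: bb$ca -> last char: a
  4: cabb$ -> last char: $


BWT = bcba$


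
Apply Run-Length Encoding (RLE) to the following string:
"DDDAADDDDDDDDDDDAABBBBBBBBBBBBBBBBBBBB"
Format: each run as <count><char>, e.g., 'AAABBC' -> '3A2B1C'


Scanning runs left to right:
  i=0: run of 'D' x 3 -> '3D'
  i=3: run of 'A' x 2 -> '2A'
  i=5: run of 'D' x 11 -> '11D'
  i=16: run of 'A' x 2 -> '2A'
  i=18: run of 'B' x 20 -> '20B'

RLE = 3D2A11D2A20B


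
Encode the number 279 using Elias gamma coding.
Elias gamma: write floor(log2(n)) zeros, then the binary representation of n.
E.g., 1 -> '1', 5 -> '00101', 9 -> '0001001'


num_bits = floor(log2(279)) + 1 = 9
leading_zeros = num_bits - 1 = 8
binary(279) = 100010111

Elias gamma(279) = '00000000' + '100010111' = 00000000100010111 (17 bits)


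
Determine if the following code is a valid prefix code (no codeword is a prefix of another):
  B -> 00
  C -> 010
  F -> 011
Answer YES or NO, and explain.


Checking each pair (does one codeword prefix another?):
  B='00' vs C='010': no prefix
  B='00' vs F='011': no prefix
  C='010' vs B='00': no prefix
  C='010' vs F='011': no prefix
  F='011' vs B='00': no prefix
  F='011' vs C='010': no prefix
No violation found over all pairs.

YES -- this is a valid prefix code. No codeword is a prefix of any other codeword.


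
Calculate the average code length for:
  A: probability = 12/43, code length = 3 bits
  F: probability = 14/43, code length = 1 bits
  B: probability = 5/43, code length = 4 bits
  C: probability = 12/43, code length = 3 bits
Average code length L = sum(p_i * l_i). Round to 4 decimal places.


Weighted contributions p_i * l_i:
  A: (12/43) * 3 = 36/43
  F: (14/43) * 1 = 14/43
  B: (5/43) * 4 = 20/43
  C: (12/43) * 3 = 36/43
Sum = (36 + 14 + 20 + 36)/43 = 106/43

L = 106/43 = 2.4651 bits/symbol


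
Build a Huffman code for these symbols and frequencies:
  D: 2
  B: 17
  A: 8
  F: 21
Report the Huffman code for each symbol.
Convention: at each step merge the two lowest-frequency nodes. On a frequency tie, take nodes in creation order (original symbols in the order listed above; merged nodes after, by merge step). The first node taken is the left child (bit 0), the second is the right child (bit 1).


Huffman tree construction:
Step 1: Merge D(2) + A(8) = 10
Step 2: Merge (D+A)(10) + B(17) = 27
Step 3: Merge F(21) + ((D+A)+B)(27) = 48
Read each symbol's code off the tree from the root (left child = 0, right child = 1).

Codes:
  D: 100 (length 3)
  B: 11 (length 2)
  A: 101 (length 3)
  F: 0 (length 1)
Average code length: 85/48 = 1.7708 bits/symbol


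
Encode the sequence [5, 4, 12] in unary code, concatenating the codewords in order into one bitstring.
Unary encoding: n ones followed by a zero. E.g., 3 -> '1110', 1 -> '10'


Encode each number as n ones followed by a terminating 0:
  5 -> 111110 (6 bits)
  4 -> 11110 (5 bits)
  12 -> 1111111111110 (13 bits)
Total length = 6 + 5 + 13 = 24 bits.

Unary([5, 4, 12]) = 111110111101111111111110 (24 bits)


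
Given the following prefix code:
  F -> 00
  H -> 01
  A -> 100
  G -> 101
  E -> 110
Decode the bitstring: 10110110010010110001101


Decoding step by step:
Bits 101 -> G
Bits 101 -> G
Bits 100 -> A
Bits 100 -> A
Bits 101 -> G
Bits 100 -> A
Bits 01 -> H
Bits 101 -> G


Decoded message: GGAAGAHG


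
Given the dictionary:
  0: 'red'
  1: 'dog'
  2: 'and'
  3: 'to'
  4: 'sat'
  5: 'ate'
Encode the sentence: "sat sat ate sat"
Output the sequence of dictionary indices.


Look up each word in the dictionary:
  'sat' -> 4
  'sat' -> 4
  'ate' -> 5
  'sat' -> 4

Encoded: [4, 4, 5, 4]


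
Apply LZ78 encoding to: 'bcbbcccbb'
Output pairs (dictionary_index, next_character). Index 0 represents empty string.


LZ78 encoding steps:
Dictionary: {0: ''}
Step 1: w='' (idx 0), next='b' -> output (0, 'b'), add 'b' as idx 1
Step 2: w='' (idx 0), next='c' -> output (0, 'c'), add 'c' as idx 2
Step 3: w='b' (idx 1), next='b' -> output (1, 'b'), add 'bb' as idx 3
Step 4: w='c' (idx 2), next='c' -> output (2, 'c'), add 'cc' as idx 4
Step 5: w='c' (idx 2), next='b' -> output (2, 'b'), add 'cb' as idx 5
Step 6: w='b' (idx 1), end of input -> output (1, '')


Encoded: [(0, 'b'), (0, 'c'), (1, 'b'), (2, 'c'), (2, 'b'), (1, '')]


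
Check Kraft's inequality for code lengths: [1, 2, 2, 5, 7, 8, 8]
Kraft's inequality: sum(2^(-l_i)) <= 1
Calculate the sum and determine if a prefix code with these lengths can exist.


Sum = 2^(-1) + 2^(-2) + 2^(-2) + 2^(-5) + 2^(-7) + 2^(-8) + 2^(-8)
    = 0.5 + 0.25 + 0.25 + 0.03125 + 0.0078125 + 0.00390625 + 0.00390625
    = 268/256 = 1.046875
Since 1.046875 > 1, Kraft's inequality is NOT satisfied.
A prefix code with these lengths CANNOT exist.

Kraft sum = 1.046875. Not satisfied.


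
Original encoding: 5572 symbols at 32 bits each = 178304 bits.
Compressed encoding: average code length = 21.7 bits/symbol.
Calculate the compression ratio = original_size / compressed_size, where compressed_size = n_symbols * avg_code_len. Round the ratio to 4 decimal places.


original_size = n_symbols * orig_bits = 5572 * 32 = 178304 bits
compressed_size = n_symbols * avg_code_len = 5572 * 21.7 = 120912.4 bits
ratio = original_size / compressed_size = 178304 / 120912.4 = 1.4747

Compression ratio = 1.4747


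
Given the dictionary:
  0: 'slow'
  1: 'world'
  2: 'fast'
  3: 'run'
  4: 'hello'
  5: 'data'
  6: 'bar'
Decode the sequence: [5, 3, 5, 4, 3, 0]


Look up each index in the dictionary:
  5 -> 'data'
  3 -> 'run'
  5 -> 'data'
  4 -> 'hello'
  3 -> 'run'
  0 -> 'slow'

Decoded: "data run data hello run slow"


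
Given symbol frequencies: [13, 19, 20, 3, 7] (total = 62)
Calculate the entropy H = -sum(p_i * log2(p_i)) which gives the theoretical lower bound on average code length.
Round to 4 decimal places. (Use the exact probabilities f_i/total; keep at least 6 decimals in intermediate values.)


Per-symbol terms -p_i * log2(p_i) with p_i = f_i/62:
  p = 13/62 = 0.209677: log2(p) = -2.253757, -p*log2(p) = 0.472562
  p = 19/62 = 0.306452: log2(p) = -1.706269, -p*log2(p) = 0.522889
  p = 20/62 = 0.322581: log2(p) = -1.632268, -p*log2(p) = 0.526538
  p = 3/62 = 0.048387: log2(p) = -4.369234, -p*log2(p) = 0.211415
  p = 7/62 = 0.112903: log2(p) = -3.146841, -p*log2(p) = 0.355289
H = 0.472562 + 0.522889 + 0.526538 + 0.211415 + 0.355289 = 2.088693

H = 2.0887 bits/symbol


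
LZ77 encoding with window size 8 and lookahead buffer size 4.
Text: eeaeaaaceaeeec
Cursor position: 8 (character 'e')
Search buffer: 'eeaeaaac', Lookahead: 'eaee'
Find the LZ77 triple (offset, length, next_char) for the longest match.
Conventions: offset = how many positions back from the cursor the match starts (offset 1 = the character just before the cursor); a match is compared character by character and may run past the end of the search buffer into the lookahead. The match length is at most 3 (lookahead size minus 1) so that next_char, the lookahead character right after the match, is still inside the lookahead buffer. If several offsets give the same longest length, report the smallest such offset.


Try each offset into the search buffer:
  offset=1 (pos 7, char 'c'): match length 0
  offset=2 (pos 6, char 'a'): match length 0
  offset=3 (pos 5, char 'a'): match length 0
  offset=4 (pos 4, char 'a'): match length 0
  offset=5 (pos 3, char 'e'): match length 2
  offset=6 (pos 2, char 'a'): match length 0
  offset=7 (pos 1, char 'e'): match length 3
  offset=8 (pos 0, char 'e'): match length 1
Longest match has length 3 at offset 7.
next_char = character at position 8 + 3 = 11 -> 'e'

Best match: offset=7, length=3 (matching 'eae' starting at position 1)
LZ77 triple: (7, 3, 'e')


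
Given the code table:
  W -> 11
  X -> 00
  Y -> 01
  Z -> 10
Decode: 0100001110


Decoding:
01 -> Y
00 -> X
00 -> X
11 -> W
10 -> Z


Result: YXXWZ


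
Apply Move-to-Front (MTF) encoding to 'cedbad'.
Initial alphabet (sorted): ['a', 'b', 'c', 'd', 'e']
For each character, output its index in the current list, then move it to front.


MTF encoding:
'c': index 2 in ['a', 'b', 'c', 'd', 'e'] -> ['c', 'a', 'b', 'd', 'e']
'e': index 4 in ['c', 'a', 'b', 'd', 'e'] -> ['e', 'c', 'a', 'b', 'd']
'd': index 4 in ['e', 'c', 'a', 'b', 'd'] -> ['d', 'e', 'c', 'a', 'b']
'b': index 4 in ['d', 'e', 'c', 'a', 'b'] -> ['b', 'd', 'e', 'c', 'a']
'a': index 4 in ['b', 'd', 'e', 'c', 'a'] -> ['a', 'b', 'd', 'e', 'c']
'd': index 2 in ['a', 'b', 'd', 'e', 'c'] -> ['d', 'a', 'b', 'e', 'c']


Output: [2, 4, 4, 4, 4, 2]


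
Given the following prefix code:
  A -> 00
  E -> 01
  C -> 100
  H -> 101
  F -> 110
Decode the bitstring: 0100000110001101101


Decoding step by step:
Bits 01 -> E
Bits 00 -> A
Bits 00 -> A
Bits 01 -> E
Bits 100 -> C
Bits 01 -> E
Bits 101 -> H
Bits 101 -> H


Decoded message: EAAECEHH


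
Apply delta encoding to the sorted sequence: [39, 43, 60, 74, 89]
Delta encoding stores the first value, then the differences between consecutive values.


First value: 39
Deltas:
  43 - 39 = 4
  60 - 43 = 17
  74 - 60 = 14
  89 - 74 = 15


Delta encoded: [39, 4, 17, 14, 15]


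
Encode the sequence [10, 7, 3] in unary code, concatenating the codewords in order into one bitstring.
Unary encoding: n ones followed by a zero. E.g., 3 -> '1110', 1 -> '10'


Encode each number as n ones followed by a terminating 0:
  10 -> 11111111110 (11 bits)
  7 -> 11111110 (8 bits)
  3 -> 1110 (4 bits)
Total length = 11 + 8 + 4 = 23 bits.

Unary([10, 7, 3]) = 11111111110111111101110 (23 bits)


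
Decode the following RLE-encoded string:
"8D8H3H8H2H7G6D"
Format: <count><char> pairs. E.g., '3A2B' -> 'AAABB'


Expanding each <count><char> pair:
  8D -> 'DDDDDDDD'
  8H -> 'HHHHHHHH'
  3H -> 'HHH'
  8H -> 'HHHHHHHH'
  2H -> 'HH'
  7G -> 'GGGGGGG'
  6D -> 'DDDDDD'

Decoded = DDDDDDDDHHHHHHHHHHHHHHHHHHHHHGGGGGGGDDDDDD


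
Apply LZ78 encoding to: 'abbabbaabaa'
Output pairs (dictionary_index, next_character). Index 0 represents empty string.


LZ78 encoding steps:
Dictionary: {0: ''}
Step 1: w='' (idx 0), next='a' -> output (0, 'a'), add 'a' as idx 1
Step 2: w='' (idx 0), next='b' -> output (0, 'b'), add 'b' as idx 2
Step 3: w='b' (idx 2), next='a' -> output (2, 'a'), add 'ba' as idx 3
Step 4: w='b' (idx 2), next='b' -> output (2, 'b'), add 'bb' as idx 4
Step 5: w='a' (idx 1), next='a' -> output (1, 'a'), add 'aa' as idx 5
Step 6: w='ba' (idx 3), next='a' -> output (3, 'a'), add 'baa' as idx 6


Encoded: [(0, 'a'), (0, 'b'), (2, 'a'), (2, 'b'), (1, 'a'), (3, 'a')]


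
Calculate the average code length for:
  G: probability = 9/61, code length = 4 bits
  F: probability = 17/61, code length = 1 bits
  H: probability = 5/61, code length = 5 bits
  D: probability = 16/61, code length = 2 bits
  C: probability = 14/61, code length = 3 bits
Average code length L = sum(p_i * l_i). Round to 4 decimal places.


Weighted contributions p_i * l_i:
  G: (9/61) * 4 = 36/61
  F: (17/61) * 1 = 17/61
  H: (5/61) * 5 = 25/61
  D: (16/61) * 2 = 32/61
  C: (14/61) * 3 = 42/61
Sum = (36 + 17 + 25 + 32 + 42)/61 = 152/61

L = 152/61 = 2.4918 bits/symbol


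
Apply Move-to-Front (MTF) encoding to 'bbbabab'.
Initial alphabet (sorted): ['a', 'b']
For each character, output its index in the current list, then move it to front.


MTF encoding:
'b': index 1 in ['a', 'b'] -> ['b', 'a']
'b': index 0 in ['b', 'a'] -> ['b', 'a']
'b': index 0 in ['b', 'a'] -> ['b', 'a']
'a': index 1 in ['b', 'a'] -> ['a', 'b']
'b': index 1 in ['a', 'b'] -> ['b', 'a']
'a': index 1 in ['b', 'a'] -> ['a', 'b']
'b': index 1 in ['a', 'b'] -> ['b', 'a']


Output: [1, 0, 0, 1, 1, 1, 1]


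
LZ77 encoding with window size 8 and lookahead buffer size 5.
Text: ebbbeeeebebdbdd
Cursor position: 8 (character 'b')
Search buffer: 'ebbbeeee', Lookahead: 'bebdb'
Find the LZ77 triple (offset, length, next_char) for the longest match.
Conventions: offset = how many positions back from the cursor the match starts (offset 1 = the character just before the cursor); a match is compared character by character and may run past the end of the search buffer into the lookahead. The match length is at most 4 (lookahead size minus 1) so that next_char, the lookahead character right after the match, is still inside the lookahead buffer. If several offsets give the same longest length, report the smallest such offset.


Try each offset into the search buffer:
  offset=1 (pos 7, char 'e'): match length 0
  offset=2 (pos 6, char 'e'): match length 0
  offset=3 (pos 5, char 'e'): match length 0
  offset=4 (pos 4, char 'e'): match length 0
  offset=5 (pos 3, char 'b'): match length 2
  offset=6 (pos 2, char 'b'): match length 1
  offset=7 (pos 1, char 'b'): match length 1
  offset=8 (pos 0, char 'e'): match length 0
Longest match has length 2 at offset 5.
next_char = character at position 8 + 2 = 10 -> 'b'

Best match: offset=5, length=2 (matching 'be' starting at position 3)
LZ77 triple: (5, 2, 'b')


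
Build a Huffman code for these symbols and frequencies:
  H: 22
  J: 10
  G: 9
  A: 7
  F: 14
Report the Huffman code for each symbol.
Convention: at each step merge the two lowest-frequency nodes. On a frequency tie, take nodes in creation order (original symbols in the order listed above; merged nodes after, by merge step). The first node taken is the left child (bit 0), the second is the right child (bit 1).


Huffman tree construction:
Step 1: Merge A(7) + G(9) = 16
Step 2: Merge J(10) + F(14) = 24
Step 3: Merge (A+G)(16) + H(22) = 38
Step 4: Merge (J+F)(24) + ((A+G)+H)(38) = 62
Read each symbol's code off the tree from the root (left child = 0, right child = 1).

Codes:
  H: 11 (length 2)
  J: 00 (length 2)
  G: 101 (length 3)
  A: 100 (length 3)
  F: 01 (length 2)
Average code length: 140/62 = 2.2581 bits/symbol


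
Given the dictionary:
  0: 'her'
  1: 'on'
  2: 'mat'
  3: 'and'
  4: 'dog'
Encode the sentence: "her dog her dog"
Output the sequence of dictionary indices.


Look up each word in the dictionary:
  'her' -> 0
  'dog' -> 4
  'her' -> 0
  'dog' -> 4

Encoded: [0, 4, 0, 4]


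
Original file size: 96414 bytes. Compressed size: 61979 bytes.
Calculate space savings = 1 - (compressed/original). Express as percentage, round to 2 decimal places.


ratio = compressed/original = 61979/96414 = 0.642842
savings = 1 - ratio = 1 - 0.642842 = 0.357158
as a percentage: 0.357158 * 100 = 35.72%

Space savings = 1 - 61979/96414 = 35.72%


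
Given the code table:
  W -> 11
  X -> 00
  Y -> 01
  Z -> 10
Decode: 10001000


Decoding:
10 -> Z
00 -> X
10 -> Z
00 -> X


Result: ZXZX


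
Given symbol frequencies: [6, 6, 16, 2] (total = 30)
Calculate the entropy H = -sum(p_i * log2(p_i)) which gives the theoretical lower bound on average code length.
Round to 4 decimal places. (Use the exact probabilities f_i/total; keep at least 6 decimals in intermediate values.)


Per-symbol terms -p_i * log2(p_i) with p_i = f_i/30:
  p = 6/30 = 0.200000: log2(p) = -2.321928, -p*log2(p) = 0.464386
  p = 6/30 = 0.200000: log2(p) = -2.321928, -p*log2(p) = 0.464386
  p = 16/30 = 0.533333: log2(p) = -0.906891, -p*log2(p) = 0.483675
  p = 2/30 = 0.066667: log2(p) = -3.906891, -p*log2(p) = 0.260459
H = 0.464386 + 0.464386 + 0.483675 + 0.260459 = 1.672906

H = 1.6729 bits/symbol


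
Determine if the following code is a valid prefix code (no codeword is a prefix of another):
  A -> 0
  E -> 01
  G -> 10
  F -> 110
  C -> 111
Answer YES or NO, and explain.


Checking each pair (does one codeword prefix another?):
  A='0' vs E='01': prefix -- VIOLATION

NO -- this is NOT a valid prefix code. A (0) is a prefix of E (01).


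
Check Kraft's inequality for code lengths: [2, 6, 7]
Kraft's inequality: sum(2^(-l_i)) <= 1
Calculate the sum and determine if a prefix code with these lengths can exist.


Sum = 2^(-2) + 2^(-6) + 2^(-7)
    = 0.25 + 0.015625 + 0.0078125
    = 35/128 = 0.2734375
Since 0.2734375 <= 1, Kraft's inequality IS satisfied.
A prefix code with these lengths CAN exist.

Kraft sum = 0.2734375. Satisfied.


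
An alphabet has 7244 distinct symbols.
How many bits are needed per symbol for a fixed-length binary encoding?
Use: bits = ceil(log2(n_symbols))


log2(7244) = 12.8226
Bracket: 2^12 = 4096 < 7244 <= 2^13 = 8192
So ceil(log2(7244)) = 13

bits = ceil(log2(7244)) = ceil(12.8226) = 13 bits


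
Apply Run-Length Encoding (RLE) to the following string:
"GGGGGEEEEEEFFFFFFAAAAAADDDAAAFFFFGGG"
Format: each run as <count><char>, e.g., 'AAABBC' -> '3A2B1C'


Scanning runs left to right:
  i=0: run of 'G' x 5 -> '5G'
  i=5: run of 'E' x 6 -> '6E'
  i=11: run of 'F' x 6 -> '6F'
  i=17: run of 'A' x 6 -> '6A'
  i=23: run of 'D' x 3 -> '3D'
  i=26: run of 'A' x 3 -> '3A'
  i=29: run of 'F' x 4 -> '4F'
  i=33: run of 'G' x 3 -> '3G'

RLE = 5G6E6F6A3D3A4F3G


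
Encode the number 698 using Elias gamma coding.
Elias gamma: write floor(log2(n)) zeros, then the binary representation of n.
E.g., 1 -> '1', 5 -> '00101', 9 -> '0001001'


num_bits = floor(log2(698)) + 1 = 10
leading_zeros = num_bits - 1 = 9
binary(698) = 1010111010

Elias gamma(698) = '000000000' + '1010111010' = 0000000001010111010 (19 bits)


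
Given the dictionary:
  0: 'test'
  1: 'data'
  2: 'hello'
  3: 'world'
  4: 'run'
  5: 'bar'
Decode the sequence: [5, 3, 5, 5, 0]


Look up each index in the dictionary:
  5 -> 'bar'
  3 -> 'world'
  5 -> 'bar'
  5 -> 'bar'
  0 -> 'test'

Decoded: "bar world bar bar test"


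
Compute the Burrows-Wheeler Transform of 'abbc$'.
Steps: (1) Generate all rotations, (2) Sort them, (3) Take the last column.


Rotations (sorted):
  0: $abbc -> last char: c
  1: abbc$ -> last char: $
  2: bbc$a -> last char: a
  3: bc$ab -> last char: b
  4: c$abb -> last char: b


BWT = c$abb


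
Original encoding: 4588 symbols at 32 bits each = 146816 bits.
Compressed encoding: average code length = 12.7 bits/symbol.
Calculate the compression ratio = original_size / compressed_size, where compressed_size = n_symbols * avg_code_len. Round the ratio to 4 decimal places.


original_size = n_symbols * orig_bits = 4588 * 32 = 146816 bits
compressed_size = n_symbols * avg_code_len = 4588 * 12.7 = 58267.6 bits
ratio = original_size / compressed_size = 146816 / 58267.6 = 2.5197

Compression ratio = 2.5197
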